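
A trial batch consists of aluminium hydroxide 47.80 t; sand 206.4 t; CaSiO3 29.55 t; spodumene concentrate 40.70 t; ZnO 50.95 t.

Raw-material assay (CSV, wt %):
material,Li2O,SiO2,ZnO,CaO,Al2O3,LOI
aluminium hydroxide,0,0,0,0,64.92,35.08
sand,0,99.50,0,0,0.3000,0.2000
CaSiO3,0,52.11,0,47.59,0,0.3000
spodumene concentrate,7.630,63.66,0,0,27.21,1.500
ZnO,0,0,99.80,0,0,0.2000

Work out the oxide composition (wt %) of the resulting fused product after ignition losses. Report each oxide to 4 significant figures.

All internal work holds full precision in every operation; values along the way are shown, with 4-significant-digit rounding, in the printout. Each reported figure sees exactly one rounding; the derived quantities are computed using the weight values on 357.4 t of glass at full precision (ignition loss, yield, the five compositions, net glass mass, the totals), precisely as stated by the question or the answer.
Per-oxide mass from batch:
  Li2O: 40.70·0.07630 = 3.105 t
  SiO2: 206.4·0.9950 + 29.55·0.5211 + 40.70·0.6366 = 246.7 t
  ZnO: 50.95·0.9980 = 50.85 t
  CaO: 29.55·0.4759 = 14.06 t
  Al2O3: 47.80·0.6492 + 206.4·0.003000 + 40.70·0.2721 = 42.73 t
LOI: 47.80·0.3508 + 206.4·0.002000 + 29.55·0.003000 + 40.70·0.01500 + 50.95·0.002000 = 17.98 t
The glass mass, total less LOI, = 375.4 − 17.98 = 357.4 t (= the summed oxide contributions)
each wt % is 100 × oxide ÷ glass

Glass mass = 357.4 t (batch 375.4 − LOI 17.98).
Composition: Li2O 0.8688%, SiO2 69.02%, ZnO 14.23%, CaO 3.935%, Al2O3 11.95%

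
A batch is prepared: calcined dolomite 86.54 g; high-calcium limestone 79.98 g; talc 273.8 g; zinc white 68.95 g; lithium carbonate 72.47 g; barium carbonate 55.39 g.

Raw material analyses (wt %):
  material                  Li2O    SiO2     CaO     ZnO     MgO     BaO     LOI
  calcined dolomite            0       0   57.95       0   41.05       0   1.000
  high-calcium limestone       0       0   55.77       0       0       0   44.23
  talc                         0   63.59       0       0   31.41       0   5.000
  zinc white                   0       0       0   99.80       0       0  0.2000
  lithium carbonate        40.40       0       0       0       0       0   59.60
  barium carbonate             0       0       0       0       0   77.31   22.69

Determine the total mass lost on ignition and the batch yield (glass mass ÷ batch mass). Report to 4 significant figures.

In-progress results are shown rounded to four significant digits across the worked steps — all arithmetic runs at full float precision at all times — each reported value includes exactly one rounding. All derived quantities (glass mass, yield, the totals, LOI, the six compositions) are carried from the batch weights per 531.3 g of glass in full precision, precisely as stated by the question or the answer.
LOI of each material in turn:
  calcined dolomite: 86.54 × 0.01000 = 0.8654 g
  high-calcium limestone: 79.98 × 0.4423 = 35.38 g
  talc: 273.8 × 0.05000 = 13.69 g
  zinc white: 68.95 × 0.002000 = 0.1379 g
  lithium carbonate: 72.47 × 0.5960 = 43.19 g
  barium carbonate: 55.39 × 0.2269 = 12.57 g
Total LOI = 105.8 g
Glass = batch − LOI = 637.1 − 105.8 = 531.3 g

LOI loss = 105.8 g; glass = 531.3 g; yield = 83.39%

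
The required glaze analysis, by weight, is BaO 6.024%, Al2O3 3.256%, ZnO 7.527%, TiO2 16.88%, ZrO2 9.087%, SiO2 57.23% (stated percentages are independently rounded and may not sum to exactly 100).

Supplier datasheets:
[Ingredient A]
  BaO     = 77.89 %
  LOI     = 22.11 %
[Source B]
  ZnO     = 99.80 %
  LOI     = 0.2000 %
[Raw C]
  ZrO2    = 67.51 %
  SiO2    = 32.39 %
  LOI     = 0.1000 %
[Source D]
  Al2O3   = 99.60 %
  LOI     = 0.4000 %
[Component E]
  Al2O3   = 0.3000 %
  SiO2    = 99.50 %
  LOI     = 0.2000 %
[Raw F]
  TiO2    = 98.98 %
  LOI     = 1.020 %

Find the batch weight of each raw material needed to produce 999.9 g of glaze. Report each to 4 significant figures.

Mid-chain values are printed, with 4-significant-digit rounding, when written out; the working math maintains exact precision at each step — each reported result is rounded a single time; derived quantities are re-derived in full float precision (the yield, totals, ignition loss, glass mass, the six compositions) from the weighed amounts at 999.9 g of glass as written in question or answer.
Oxide mass targets, per 999.9 g glaze:
  BaO: 6.024% × 999.9 = 60.23 g
  Al2O3: 3.256% × 999.9 = 32.56 g
  ZnO: 7.527% × 999.9 = 75.26 g
  TiO2: 16.88% × 999.9 = 168.8 g
  ZrO2: 9.087% × 999.9 = 90.86 g
  SiO2: 57.23% × 999.9 = 572.2 g
Per-oxide balance check using the reported weights, under the basis named above (sums match the target masses net of answer rounding effects):
  BaO: 77.33·0.7789 = 60.23 g (target 60.23 g)
  Al2O3: 31.09·0.9960 + 531.3·0.003000 = 32.56 g (target 32.56 g)
  ZnO: 75.41·0.9980 = 75.26 g (target 75.26 g)
  TiO2: 170.5·0.9898 = 168.8 g (target 168.8 g)
  ZrO2: 134.6·0.6751 = 90.87 g (target 90.86 g)
  SiO2: 134.6·0.3239 + 531.3·0.9950 = 572.2 g (target 572.2 g)
Mass balance on the glass: total batch − LOI = 999.9 g (oxide target masses add up to 999.9 g; against the stated basis, 999.9 g — rounding explains the deltas).
Adding the batch up: Σ batch = 1020 g; LOI removed, Σ of batch·LOI: 20.31 g; glass ÷ batch gives a yield of 98.01%.

Batch per 999.9 g glaze:
  Ingredient A: 77.33 g
  Source B: 75.41 g
  Raw C: 134.6 g
  Source D: 31.09 g
  Component E: 531.3 g
  Raw F: 170.5 g
Total batch = 1020 g; LOI loss = 20.31 g; yield = 98.01%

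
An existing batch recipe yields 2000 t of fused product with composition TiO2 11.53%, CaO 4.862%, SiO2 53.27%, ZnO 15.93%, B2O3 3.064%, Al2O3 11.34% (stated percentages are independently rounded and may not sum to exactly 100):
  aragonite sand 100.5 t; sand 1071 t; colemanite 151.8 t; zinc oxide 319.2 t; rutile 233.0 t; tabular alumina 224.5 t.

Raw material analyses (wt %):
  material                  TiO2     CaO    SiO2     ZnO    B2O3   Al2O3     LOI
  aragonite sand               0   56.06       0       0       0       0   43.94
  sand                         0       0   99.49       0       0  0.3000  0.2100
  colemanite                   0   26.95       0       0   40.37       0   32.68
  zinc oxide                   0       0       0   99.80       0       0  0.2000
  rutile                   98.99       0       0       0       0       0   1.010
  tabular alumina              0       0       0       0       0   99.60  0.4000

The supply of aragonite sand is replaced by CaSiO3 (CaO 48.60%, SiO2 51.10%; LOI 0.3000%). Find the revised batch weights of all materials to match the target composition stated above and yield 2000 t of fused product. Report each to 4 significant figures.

Revised batch per 2000 t fused product:
  CaSiO3: 115.9 t
  sand: 1011 t
  colemanite: 151.8 t
  zinc oxide: 319.2 t
  rutile: 233.0 t
  tabular alumina: 224.7 t
Total batch = 2056 t; LOI loss = 55.97 t

Intermediates appear rounded off to 4 significant figures as written. The working math holds full float precision at every stage. Exactly one rounding is applied to every reported number. All derived quantities are rebuilt in exact precision (LOI, glass mass, the totals, yield, six oxide percentages) from the batch weights per 2000 t of glass, exactly as shown in either problem or answer.
Oxide mass targets, per 2000 t fused product:
  TiO2: 11.53% × 2000 = 230.6 t
  CaO: 4.862% × 2000 = 97.24 t
  SiO2: 53.27% × 2000 = 1065 t
  ZnO: 15.93% × 2000 = 318.6 t
  B2O3: 3.064% × 2000 = 61.28 t
  Al2O3: 11.34% × 2000 = 226.8 t
Checking each oxide sum working from each reported weight, against the basis in use (oxide sums agree with the targets net of answer rounding effects):
  TiO2: 233.0·0.9899 = 230.6 t (target 230.6 t)
  CaO: 115.9·0.4860 + 151.8·0.2695 = 97.24 t (target 97.24 t)
  SiO2: 115.9·0.5110 + 1011·0.9949 = 1065 t (target 1065 t)
  ZnO: 319.2·0.9980 = 318.6 t (target 318.6 t)
  B2O3: 151.8·0.4037 = 61.28 t (target 61.28 t)
  Al2O3: 1011·0.003000 + 224.7·0.9960 = 226.8 t (target 226.8 t)
Auditing the glass mass value: net batch after ignition = 2000 t (summing oxide targets gives 2000 t; versus the stated basis of 2000 t — a pure rounding effect).
Summing the batch: Σ batch = 2056 t; Σ batch·LOI gives LOI loss = 55.97 t; as yield: glass ÷ batch → 97.28%.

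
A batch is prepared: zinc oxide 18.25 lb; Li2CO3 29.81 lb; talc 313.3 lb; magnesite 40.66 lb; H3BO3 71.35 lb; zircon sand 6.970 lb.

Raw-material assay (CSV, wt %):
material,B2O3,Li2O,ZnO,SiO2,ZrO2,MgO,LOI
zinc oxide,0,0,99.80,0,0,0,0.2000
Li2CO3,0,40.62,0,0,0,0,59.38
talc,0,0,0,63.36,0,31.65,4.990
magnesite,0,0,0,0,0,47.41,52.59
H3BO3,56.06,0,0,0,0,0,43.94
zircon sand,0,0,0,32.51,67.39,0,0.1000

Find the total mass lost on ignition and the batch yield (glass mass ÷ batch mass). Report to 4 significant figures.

Exact precision is kept through the solve; the intermediate values are printed, rounded to four significant figures, between the steps. A single rounding completes each reported number. All derived quantities (glass mass, the yield, the six compositions, totals, LOI) are recomputed from the weighed amounts at 394.2 lb of glass at exact precision precisely as stated by question or answer.
Loss on ignition, line by line:
  zinc oxide: 18.25 × 0.002000 = 0.03650 lb
  Li2CO3: 29.81 × 0.5938 = 17.70 lb
  talc: 313.3 × 0.04990 = 15.63 lb
  magnesite: 40.66 × 0.5259 = 21.38 lb
  H3BO3: 71.35 × 0.4394 = 31.35 lb
  zircon sand: 6.970 × 0.001000 = 0.006970 lb
Total LOI = 86.11 lb
Glass = batch − LOI = 480.3 − 86.11 = 394.2 lb

LOI loss = 86.11 lb; glass = 394.2 lb; yield = 82.07%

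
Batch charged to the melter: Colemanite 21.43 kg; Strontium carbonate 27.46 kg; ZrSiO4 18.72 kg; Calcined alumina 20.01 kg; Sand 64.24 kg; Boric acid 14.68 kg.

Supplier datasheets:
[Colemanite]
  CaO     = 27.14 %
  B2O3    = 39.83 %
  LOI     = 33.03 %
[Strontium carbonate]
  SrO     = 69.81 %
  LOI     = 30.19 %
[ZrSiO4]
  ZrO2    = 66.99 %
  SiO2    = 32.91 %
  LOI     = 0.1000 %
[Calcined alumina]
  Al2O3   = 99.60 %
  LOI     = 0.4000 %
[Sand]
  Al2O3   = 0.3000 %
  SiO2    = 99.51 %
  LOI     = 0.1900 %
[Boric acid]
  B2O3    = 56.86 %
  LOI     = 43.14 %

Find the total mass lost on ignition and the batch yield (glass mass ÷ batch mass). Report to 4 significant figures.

LOI loss = 21.92 kg; glass = 144.6 kg; yield = 86.84%

The intermediate values appear, with 4-significant-figure rounding, when written out; every computation maintains full float precision end to end; every reported number takes just one rounding. The derived quantities are carried at exact precision (ignition loss, yield, net glass mass, the six compositions, totals) from the weighed amounts at 144.6 kg of glass as given in the problem or the answer.
Material-by-material LOI:
  Colemanite: 21.43 × 0.3303 = 7.078 kg
  Strontium carbonate: 27.46 × 0.3019 = 8.290 kg
  ZrSiO4: 18.72 × 0.001000 = 0.01872 kg
  Calcined alumina: 20.01 × 0.004000 = 0.08004 kg
  Sand: 64.24 × 0.001900 = 0.1221 kg
  Boric acid: 14.68 × 0.4314 = 6.333 kg
Total LOI = 21.92 kg
Glass = batch − LOI = 166.5 − 21.92 = 144.6 kg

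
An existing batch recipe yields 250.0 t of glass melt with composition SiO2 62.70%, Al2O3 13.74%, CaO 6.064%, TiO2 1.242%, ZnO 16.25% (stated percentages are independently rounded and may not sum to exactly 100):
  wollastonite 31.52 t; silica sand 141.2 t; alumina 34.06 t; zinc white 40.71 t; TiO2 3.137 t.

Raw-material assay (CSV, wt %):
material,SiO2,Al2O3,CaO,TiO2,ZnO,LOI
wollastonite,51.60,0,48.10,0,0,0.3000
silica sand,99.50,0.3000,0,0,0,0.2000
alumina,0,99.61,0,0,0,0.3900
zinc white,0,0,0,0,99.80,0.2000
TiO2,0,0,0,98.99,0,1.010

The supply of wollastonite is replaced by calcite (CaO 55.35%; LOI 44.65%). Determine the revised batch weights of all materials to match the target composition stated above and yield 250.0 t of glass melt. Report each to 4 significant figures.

Revised batch per 250.0 t glass melt:
  calcite: 27.39 t
  silica sand: 157.5 t
  alumina: 34.01 t
  zinc white: 40.71 t
  TiO2: 3.137 t
Total batch = 262.7 t; LOI loss = 12.79 t

All internal work keeps full precision at each step. Intermediates appear, rounded to 4 significant digits, when written out. Every reported value takes a single rounding — all derived quantities, including LOI, glass mass, the yield, the five compositions, the totals, are computed from the weighed amounts for 250.0 t of glass in exact precision exactly as printed in problem or answer.
Target masses of each oxide per 250.0 t glass melt:
  SiO2: 62.70% × 250.0 = 156.8 t
  Al2O3: 13.74% × 250.0 = 34.35 t
  CaO: 6.064% × 250.0 = 15.16 t
  TiO2: 1.242% × 250.0 = 3.105 t
  ZnO: 16.25% × 250.0 = 40.62 t
Mass-balance tally per oxide on the weights just shown, per the basis as stated (delivered sums recover each target exact up to rounding of places):
  SiO2: 157.5·0.9950 = 156.7 t (target 156.8 t)
  Al2O3: 157.5·0.003000 + 34.01·0.9961 = 34.35 t (target 34.35 t)
  CaO: 27.39·0.5535 = 15.16 t (target 15.16 t)
  TiO2: 3.137·0.9899 = 3.105 t (target 3.105 t)
  ZnO: 40.71·0.9980 = 40.63 t (target 40.62 t)
Auditing the glass mass value: the batch minus its LOI: 250.0 t (the Σ of target masses is 250.0 t; basis as stated: 250.0 t — gaps are rounding artifacts).
Batch total: Σ batch = 262.7 t; LOI removed, Σ of batch·LOI: 12.79 t; yield = glass ÷ total batch = 95.13%.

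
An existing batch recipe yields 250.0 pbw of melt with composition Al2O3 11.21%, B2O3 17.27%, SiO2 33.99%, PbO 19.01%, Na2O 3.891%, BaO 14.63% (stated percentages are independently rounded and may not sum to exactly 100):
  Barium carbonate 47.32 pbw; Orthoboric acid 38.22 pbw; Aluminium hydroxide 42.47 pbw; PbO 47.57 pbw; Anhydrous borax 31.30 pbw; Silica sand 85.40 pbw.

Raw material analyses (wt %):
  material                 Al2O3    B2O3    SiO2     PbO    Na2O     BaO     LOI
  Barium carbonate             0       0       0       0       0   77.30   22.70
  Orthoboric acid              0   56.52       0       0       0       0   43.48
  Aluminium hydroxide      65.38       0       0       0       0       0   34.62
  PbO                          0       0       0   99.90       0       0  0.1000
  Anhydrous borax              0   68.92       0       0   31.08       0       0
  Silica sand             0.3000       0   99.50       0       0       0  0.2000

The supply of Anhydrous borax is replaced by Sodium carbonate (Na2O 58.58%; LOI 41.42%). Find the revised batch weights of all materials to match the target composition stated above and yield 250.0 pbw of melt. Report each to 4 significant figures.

Mid-chain values appear (rounded to four significant digits) in the working; exact precision is maintained at each step. Every reported number takes a single rounding; derived quantities, which include LOI, the six compositions, the totals, the yield, net glass mass, are rebuilt at full precision, exactly as printed in the question or the answer, from the batch weights for 250.0 pbw of glass.
Oxide mass targets, per 250.0 pbw melt:
  Al2O3: 11.21% × 250.0 = 28.02 pbw
  B2O3: 17.27% × 250.0 = 43.18 pbw
  SiO2: 33.99% × 250.0 = 84.98 pbw
  PbO: 19.01% × 250.0 = 47.52 pbw
  Na2O: 3.891% × 250.0 = 9.728 pbw
  BaO: 14.63% × 250.0 = 36.58 pbw
Per-oxide balance check applying the batch weights above, under the basis named above (sum by sum, the targets are met up to rounding of the answer):
  Al2O3: 42.47·0.6538 + 85.40·0.003000 = 28.02 pbw (target 28.02 pbw)
  B2O3: 76.39·0.5652 = 43.18 pbw (target 43.18 pbw)
  SiO2: 85.40·0.9950 = 84.97 pbw (target 84.98 pbw)
  PbO: 47.57·0.9990 = 47.52 pbw (target 47.52 pbw)
  Na2O: 16.61·0.5858 = 9.730 pbw (target 9.728 pbw)
  BaO: 47.32·0.7730 = 36.58 pbw (target 36.58 pbw)
The glass-mass cross-check: the batch minus its LOI: 250.0 pbw (targets for the oxides total 250.0 pbw; against the stated basis, 250.0 pbw — deltas are rounding alone).
Batch total: Σ batch = 315.8 pbw; LOI removed, Σ of batch·LOI: 65.76 pbw; glass ÷ batch gives a yield of 79.17%.

Revised batch per 250.0 pbw melt:
  Barium carbonate: 47.32 pbw
  Orthoboric acid: 76.39 pbw
  Aluminium hydroxide: 42.47 pbw
  PbO: 47.57 pbw
  Sodium carbonate: 16.61 pbw
  Silica sand: 85.40 pbw
Total batch = 315.8 pbw; LOI loss = 65.76 pbw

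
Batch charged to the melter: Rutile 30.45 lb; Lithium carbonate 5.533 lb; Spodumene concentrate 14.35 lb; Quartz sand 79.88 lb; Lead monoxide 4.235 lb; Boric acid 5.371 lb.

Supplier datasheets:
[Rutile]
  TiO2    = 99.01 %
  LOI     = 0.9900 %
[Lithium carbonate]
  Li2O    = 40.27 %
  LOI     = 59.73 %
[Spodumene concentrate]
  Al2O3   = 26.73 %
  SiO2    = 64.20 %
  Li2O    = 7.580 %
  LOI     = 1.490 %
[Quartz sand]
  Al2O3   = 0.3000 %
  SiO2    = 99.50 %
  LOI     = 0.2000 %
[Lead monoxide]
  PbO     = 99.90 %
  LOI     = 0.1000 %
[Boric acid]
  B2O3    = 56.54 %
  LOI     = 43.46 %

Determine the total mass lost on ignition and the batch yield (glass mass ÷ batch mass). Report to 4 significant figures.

Mid-chain values appear (rounded to four significant figures) in the working — the whole derivation keeps full float precision throughout. Each reported value carries a single rounding. The derived quantities, which include ignition loss, six oxide percentages, totals, glass mass, yield, are rebuilt in full precision, as given in the question or the answer, using the weight values per 133.5 lb of glass.
Material-by-material LOI:
  Rutile: 30.45 × 0.009900 = 0.3015 lb
  Lithium carbonate: 5.533 × 0.5973 = 3.305 lb
  Spodumene concentrate: 14.35 × 0.01490 = 0.2138 lb
  Quartz sand: 79.88 × 0.002000 = 0.1598 lb
  Lead monoxide: 4.235 × 0.001000 = 0.004235 lb
  Boric acid: 5.371 × 0.4346 = 2.334 lb
Total LOI = 6.318 lb
Glass = batch − LOI = 139.8 − 6.318 = 133.5 lb

LOI loss = 6.318 lb; glass = 133.5 lb; yield = 95.48%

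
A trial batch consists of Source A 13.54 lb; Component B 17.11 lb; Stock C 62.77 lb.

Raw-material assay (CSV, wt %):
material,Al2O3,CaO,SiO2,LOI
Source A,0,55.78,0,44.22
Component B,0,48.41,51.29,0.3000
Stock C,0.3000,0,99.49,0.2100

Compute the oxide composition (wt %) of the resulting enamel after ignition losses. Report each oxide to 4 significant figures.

Glass mass = 87.25 lb (batch 93.42 − LOI 6.171).
Composition: Al2O3 0.2158%, CaO 18.15%, SiO2 81.63%

The intermediate values are displayed, rounded to four significant digits, alongside each step. Full float precision is held at all times. A single rounding completes each reported value. Derived quantities, which include ignition loss, three oxide percentages, net glass mass, yield, the totals, are recomputed at exact precision, as set out in either problem or answer, starting from the weights on 87.25 lb of glass.
Oxide-by-oxide delivered mass:
  Al2O3: 62.77·0.003000 = 0.1883 lb
  CaO: 13.54·0.5578 + 17.11·0.4841 = 15.84 lb
  SiO2: 17.11·0.5129 + 62.77·0.9949 = 71.23 lb
LOI: 13.54·0.4422 + 17.11·0.003000 + 62.77·0.002100 = 6.171 lb
Resulting glass, batch − LOI: 93.42 − 6.171 = 87.25 lb (equal to the oxide-mass sum)
wt % = oxide mass / glass mass × 100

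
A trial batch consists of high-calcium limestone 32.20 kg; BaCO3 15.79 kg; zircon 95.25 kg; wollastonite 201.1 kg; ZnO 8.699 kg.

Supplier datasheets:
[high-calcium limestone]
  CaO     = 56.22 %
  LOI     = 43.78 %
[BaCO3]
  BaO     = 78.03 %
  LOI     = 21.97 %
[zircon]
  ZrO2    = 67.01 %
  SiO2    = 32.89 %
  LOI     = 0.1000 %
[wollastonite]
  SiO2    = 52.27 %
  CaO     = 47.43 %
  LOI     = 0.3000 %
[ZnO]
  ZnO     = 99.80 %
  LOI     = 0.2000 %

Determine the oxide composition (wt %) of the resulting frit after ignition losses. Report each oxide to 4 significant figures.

Glass mass = 334.8 kg (batch 353.0 − LOI 18.28).
Composition: ZrO2 19.07%, ZnO 2.593%, SiO2 40.76%, BaO 3.681%, CaO 33.90%

Mid-chain values are printed with 4-significant-figure rounding as written; each numeric step runs at exact precision in every operation; every reported result carries a single rounding; derived quantities are recomputed starting from the weights per 334.8 kg of glass at full precision (yield, ignition loss, net glass mass, totals, the five compositions) as they appear in the problem or the answer.
Oxide-by-oxide delivered mass:
  ZrO2: 95.25·0.6701 = 63.83 kg
  ZnO: 8.699·0.9980 = 8.682 kg
  SiO2: 95.25·0.3289 + 201.1·0.5227 = 136.4 kg
  BaO: 15.79·0.7803 = 12.32 kg
  CaO: 32.20·0.5622 + 201.1·0.4743 = 113.5 kg
LOI: 32.20·0.4378 + 15.79·0.2197 + 95.25·0.001000 + 201.1·0.003000 + 8.699·0.002000 = 18.28 kg
batch − LOI leaves glass = 353.0 − 18.28 = 334.8 kg (equal to the oxide-mass sum)
each oxide over glass, ×100, is wt %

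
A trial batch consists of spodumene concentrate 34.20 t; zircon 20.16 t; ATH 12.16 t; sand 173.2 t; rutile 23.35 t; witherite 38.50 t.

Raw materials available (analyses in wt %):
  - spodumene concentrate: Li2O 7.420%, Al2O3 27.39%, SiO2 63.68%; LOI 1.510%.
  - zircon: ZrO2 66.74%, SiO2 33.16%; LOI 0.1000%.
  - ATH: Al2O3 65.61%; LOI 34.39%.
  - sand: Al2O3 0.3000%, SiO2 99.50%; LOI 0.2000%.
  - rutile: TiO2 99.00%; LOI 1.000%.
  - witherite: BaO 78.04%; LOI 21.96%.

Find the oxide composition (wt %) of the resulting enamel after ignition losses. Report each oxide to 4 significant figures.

Intermediates are printed rounded to 4 significant digits across the worked steps; the working math holds full float precision end to end; exactly one rounding is applied to every reported value. Derived quantities, including the six compositions, yield, totals, glass mass, ignition loss, are re-derived from the weighed amounts per 287.8 t of glass at full precision, as quoted within problem or answer.
Mass of each oxide from the mix:
  Li2O: 34.20·0.07420 = 2.538 t
  ZrO2: 20.16·0.6674 = 13.45 t
  Al2O3: 34.20·0.2739 + 12.16·0.6561 + 173.2·0.003000 = 17.87 t
  BaO: 38.50·0.7804 = 30.05 t
  SiO2: 34.20·0.6368 + 20.16·0.3316 + 173.2·0.9950 = 200.8 t
  TiO2: 23.35·0.9900 = 23.12 t
LOI: 34.20·0.01510 + 20.16·0.001000 + 12.16·0.3439 + 173.2·0.002000 + 23.35·0.01000 + 38.50·0.2196 = 13.75 t
Glass = total batch minus LOI = 301.6 − 13.75 = 287.8 t (the oxide masses sum to this)
wt % = 100 × oxide mass / glass mass

Glass mass = 287.8 t (batch 301.6 − LOI 13.75).
Composition: Li2O 0.8817%, ZrO2 4.675%, Al2O3 6.207%, BaO 10.44%, SiO2 69.77%, TiO2 8.032%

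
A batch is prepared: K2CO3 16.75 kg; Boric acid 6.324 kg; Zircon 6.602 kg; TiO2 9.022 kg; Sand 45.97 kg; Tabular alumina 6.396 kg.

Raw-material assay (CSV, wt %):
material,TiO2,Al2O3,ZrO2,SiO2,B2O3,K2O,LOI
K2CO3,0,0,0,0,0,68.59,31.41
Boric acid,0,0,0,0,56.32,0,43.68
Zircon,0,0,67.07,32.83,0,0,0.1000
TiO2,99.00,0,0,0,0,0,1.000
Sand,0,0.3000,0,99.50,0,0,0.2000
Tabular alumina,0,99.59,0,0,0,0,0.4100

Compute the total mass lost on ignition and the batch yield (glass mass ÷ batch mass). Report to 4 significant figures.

LOI loss = 8.238 kg; glass = 82.83 kg; yield = 90.95%

Intermediates are printed rounded off to 4 significant digits within the worked lines; every computation carries full precision end to end; each reported value takes a single rounding. The derived quantities are rebuilt at exact precision (ignition loss, the six compositions, totals, net glass mass, the yield) using the weight values for 82.83 kg of glass, precisely as stated by question or answer.
Each material's LOI contribution:
  K2CO3: 16.75 × 0.3141 = 5.261 kg
  Boric acid: 6.324 × 0.4368 = 2.762 kg
  Zircon: 6.602 × 0.001000 = 0.006602 kg
  TiO2: 9.022 × 0.01000 = 0.09022 kg
  Sand: 45.97 × 0.002000 = 0.09194 kg
  Tabular alumina: 6.396 × 0.004100 = 0.02622 kg
Total LOI = 8.238 kg
Glass = batch − LOI = 91.06 − 8.238 = 82.83 kg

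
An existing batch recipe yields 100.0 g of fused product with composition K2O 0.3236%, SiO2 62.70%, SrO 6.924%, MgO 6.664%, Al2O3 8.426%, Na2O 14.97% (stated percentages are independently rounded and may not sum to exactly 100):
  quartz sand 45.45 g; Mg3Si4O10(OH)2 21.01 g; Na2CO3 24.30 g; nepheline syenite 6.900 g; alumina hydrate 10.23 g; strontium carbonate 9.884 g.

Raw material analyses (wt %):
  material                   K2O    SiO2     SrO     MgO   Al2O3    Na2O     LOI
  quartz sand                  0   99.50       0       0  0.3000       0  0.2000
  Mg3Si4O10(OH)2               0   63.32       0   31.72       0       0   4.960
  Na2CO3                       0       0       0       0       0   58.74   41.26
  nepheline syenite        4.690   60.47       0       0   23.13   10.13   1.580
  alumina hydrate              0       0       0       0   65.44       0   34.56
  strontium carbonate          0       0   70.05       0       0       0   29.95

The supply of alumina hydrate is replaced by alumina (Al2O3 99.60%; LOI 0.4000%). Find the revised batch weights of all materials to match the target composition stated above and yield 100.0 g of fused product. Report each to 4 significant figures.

Revised batch per 100.0 g fused product:
  quartz sand: 45.45 g
  Mg3Si4O10(OH)2: 21.01 g
  Na2CO3: 24.30 g
  nepheline syenite: 6.900 g
  alumina: 6.721 g
  strontium carbonate: 9.884 g
Total batch = 114.3 g; LOI loss = 14.26 g

Mid-chain values appear, rounded to four significant digits, when written out; each numeric step keeps full float precision at every stage — each reported figure is rounded only once. All derived quantities are re-derived at exact precision (the yield, six oxide percentages, glass mass, ignition loss, totals) from the batch weights for 100.0 g of glass exactly as printed in either problem or answer.
Oxide mass targets, per 100.0 g fused product:
  K2O: 0.3236% × 100.0 = 0.3236 g
  SiO2: 62.70% × 100.0 = 62.70 g
  SrO: 6.924% × 100.0 = 6.924 g
  MgO: 6.664% × 100.0 = 6.664 g
  Al2O3: 8.426% × 100.0 = 8.426 g
  Na2O: 14.97% × 100.0 = 14.97 g
Mass-balance tally per oxide from the weights as reported, against the basis in use (sum by sum, the targets are met exact up to rounding of places):
  K2O: 6.900·0.04690 = 0.3236 g (target 0.3236 g)
  SiO2: 45.45·0.9950 + 21.01·0.6332 + 6.900·0.6047 = 62.70 g (target 62.70 g)
  SrO: 9.884·0.7005 = 6.924 g (target 6.924 g)
  MgO: 21.01·0.3172 = 6.664 g (target 6.664 g)
  Al2O3: 45.45·0.003000 + 6.900·0.2313 + 6.721·0.9960 = 8.426 g (target 8.426 g)
  Na2O: 24.30·0.5874 + 6.900·0.1013 = 14.97 g (target 14.97 g)
Glass-mass sanity pass: total charge less LOI = 100.0 g (per-oxide target masses sum to 100.0 g; against the stated basis, 100.0 g — deltas are rounding alone).
Batch grand total — Σ batch = 114.3 g; loss to ignition Σ batch·LOI = 14.26 g; glass ÷ batch gives a yield of 87.52%.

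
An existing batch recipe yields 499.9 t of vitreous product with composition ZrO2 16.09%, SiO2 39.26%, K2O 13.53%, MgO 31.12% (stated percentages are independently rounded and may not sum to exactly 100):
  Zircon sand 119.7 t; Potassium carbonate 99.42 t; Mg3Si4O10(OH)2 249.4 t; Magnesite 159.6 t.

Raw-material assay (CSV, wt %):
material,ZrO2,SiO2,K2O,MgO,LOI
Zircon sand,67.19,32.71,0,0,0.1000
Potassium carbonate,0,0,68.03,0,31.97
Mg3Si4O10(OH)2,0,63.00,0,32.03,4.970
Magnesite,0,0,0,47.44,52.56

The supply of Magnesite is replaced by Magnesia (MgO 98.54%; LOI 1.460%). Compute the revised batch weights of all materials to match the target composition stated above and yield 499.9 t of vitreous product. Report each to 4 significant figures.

Intermediates are shown (rounded to four significant digits) in the working. Each numeric step runs at full precision at all times. A single rounding produces every reported value. Derived quantities (the yield, the totals, glass mass, LOI, the four compositions) are rebuilt in full precision from the weighed amounts at 499.9 t of glass as given in the question or the answer.
The oxide mass targets at 499.9 t vitreous product:
  ZrO2: 16.09% × 499.9 = 80.43 t
  SiO2: 39.26% × 499.9 = 196.3 t
  K2O: 13.53% × 499.9 = 67.64 t
  MgO: 31.12% × 499.9 = 155.6 t
Verifying the oxide balance working from each reported weight, per the basis as stated (each sum matches its target mass up to rounding of the answer):
  ZrO2: 119.7·0.6719 = 80.43 t (target 80.43 t)
  SiO2: 119.7·0.3271 + 249.4·0.6300 = 196.3 t (target 196.3 t)
  K2O: 99.42·0.6803 = 67.64 t (target 67.64 t)
  MgO: 249.4·0.3203 + 76.82·0.9854 = 155.6 t (target 155.6 t)
Consistency of the glass mass: net batch after ignition = 499.9 t (oxide target masses add up to 499.9 t; with the basis standing at 499.9 t — gaps are rounding artifacts).
Summing the batch: Σ batch = 545.3 t; Σ batch·LOI gives LOI loss = 45.42 t; yield, glass over the total, = 91.67%.

Revised batch per 499.9 t vitreous product:
  Zircon sand: 119.7 t
  Potassium carbonate: 99.42 t
  Mg3Si4O10(OH)2: 249.4 t
  Magnesia: 76.82 t
Total batch = 545.3 t; LOI loss = 45.42 t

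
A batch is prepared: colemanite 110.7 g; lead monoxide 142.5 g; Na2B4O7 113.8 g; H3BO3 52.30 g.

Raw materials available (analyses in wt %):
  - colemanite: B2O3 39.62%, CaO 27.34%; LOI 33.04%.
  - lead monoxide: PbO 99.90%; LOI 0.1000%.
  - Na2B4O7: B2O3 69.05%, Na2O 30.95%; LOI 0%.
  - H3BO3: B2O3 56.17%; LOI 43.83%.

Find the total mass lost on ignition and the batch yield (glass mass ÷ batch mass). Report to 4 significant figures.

The intermediate values are displayed rounded to 4 significant digits at each printed step; all internal work runs at full float precision through every step; a single rounding produces every reported result. The derived quantities, including four oxide percentages, yield, net glass mass, the totals, ignition loss, are re-derived from the batch weights at 359.7 g of glass in full precision, as set out in either problem or answer.
LOI of each material in turn:
  colemanite: 110.7 × 0.3304 = 36.58 g
  lead monoxide: 142.5 × 0.001000 = 0.1425 g
  Na2B4O7: 113.8 × 0 = 0 g
  H3BO3: 52.30 × 0.4383 = 22.92 g
Total LOI = 59.64 g
Glass = batch − LOI = 419.3 − 59.64 = 359.7 g

LOI loss = 59.64 g; glass = 359.7 g; yield = 85.78%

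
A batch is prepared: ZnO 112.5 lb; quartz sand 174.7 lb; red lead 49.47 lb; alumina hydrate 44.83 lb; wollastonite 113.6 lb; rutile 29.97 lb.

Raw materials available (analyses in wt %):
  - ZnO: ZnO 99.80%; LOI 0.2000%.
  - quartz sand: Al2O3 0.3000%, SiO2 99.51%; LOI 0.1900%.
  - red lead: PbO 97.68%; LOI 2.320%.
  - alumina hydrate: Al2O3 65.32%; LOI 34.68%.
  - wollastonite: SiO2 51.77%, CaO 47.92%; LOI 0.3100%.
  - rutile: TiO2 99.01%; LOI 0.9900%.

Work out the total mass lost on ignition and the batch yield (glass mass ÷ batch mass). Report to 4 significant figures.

In-progress results are shown, rounded to four significant figures, in the printout; the working math maintains full precision through every step. A single rounding finalizes every reported result. All derived quantities are recomputed in full float precision (glass mass, ignition loss, the six compositions, yield, totals) using the weight values on 507.2 lb of glass, as written in the problem or answer text.
Each material's LOI contribution:
  ZnO: 112.5 × 0.002000 = 0.2250 lb
  quartz sand: 174.7 × 0.001900 = 0.3319 lb
  red lead: 49.47 × 0.02320 = 1.148 lb
  alumina hydrate: 44.83 × 0.3468 = 15.55 lb
  wollastonite: 113.6 × 0.003100 = 0.3522 lb
  rutile: 29.97 × 0.009900 = 0.2967 lb
Total LOI = 17.90 lb
Glass = batch − LOI = 525.1 − 17.90 = 507.2 lb

LOI loss = 17.90 lb; glass = 507.2 lb; yield = 96.59%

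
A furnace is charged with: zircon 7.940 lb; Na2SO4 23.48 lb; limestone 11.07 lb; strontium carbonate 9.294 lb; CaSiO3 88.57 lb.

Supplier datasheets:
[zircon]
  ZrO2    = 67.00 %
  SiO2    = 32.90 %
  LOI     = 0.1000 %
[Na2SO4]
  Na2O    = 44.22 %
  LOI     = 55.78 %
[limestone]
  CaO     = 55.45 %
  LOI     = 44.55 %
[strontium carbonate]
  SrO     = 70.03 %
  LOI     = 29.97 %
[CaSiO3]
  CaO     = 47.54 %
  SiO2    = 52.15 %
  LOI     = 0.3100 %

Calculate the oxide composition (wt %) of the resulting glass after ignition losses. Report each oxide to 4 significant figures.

Each numeric step maintains full precision through the solve; values along the way are shown (rounded to 4 significant figures) within the worked lines; every reported figure is rounded exactly once. Derived quantities are rebuilt from the weighed amounts at 119.3 lb of glass at full precision (yield, totals, the five compositions, glass mass, LOI), exactly as printed in the problem or answer text.
Delivered oxide masses:
  CaO: 11.07·0.5545 + 88.57·0.4754 = 48.24 lb
  ZrO2: 7.940·0.6700 = 5.320 lb
  Na2O: 23.48·0.4422 = 10.38 lb
  SrO: 9.294·0.7003 = 6.509 lb
  SiO2: 7.940·0.3290 + 88.57·0.5215 = 48.80 lb
LOI: 7.940·0.001000 + 23.48·0.5578 + 11.07·0.4455 + 9.294·0.2997 + 88.57·0.003100 = 21.10 lb
Resulting glass, batch − LOI: 140.4 − 21.10 = 119.3 lb (equal to the oxide-mass sum)
wt % = oxide mass / glass mass × 100

Glass mass = 119.3 lb (batch 140.4 − LOI 21.10).
Composition: CaO 40.45%, ZrO2 4.461%, Na2O 8.706%, SrO 5.458%, SiO2 40.92%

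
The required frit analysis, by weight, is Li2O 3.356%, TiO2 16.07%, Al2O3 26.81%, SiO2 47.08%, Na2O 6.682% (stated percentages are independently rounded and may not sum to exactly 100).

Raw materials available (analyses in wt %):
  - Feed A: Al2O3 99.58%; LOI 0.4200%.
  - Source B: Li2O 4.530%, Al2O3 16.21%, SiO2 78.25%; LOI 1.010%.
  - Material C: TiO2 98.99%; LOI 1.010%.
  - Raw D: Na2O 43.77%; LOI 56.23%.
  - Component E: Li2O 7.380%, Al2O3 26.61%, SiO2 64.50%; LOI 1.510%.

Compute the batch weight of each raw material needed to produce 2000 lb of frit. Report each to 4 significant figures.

Batch per 2000 lb frit:
  Feed A: 296.6 lb
  Source B: 918.3 lb
  Material C: 324.7 lb
  Raw D: 305.3 lb
  Component E: 345.8 lb
Total batch = 2191 lb; LOI loss = 190.7 lb; yield = 91.30%

All internal work runs at full precision at all times; mid-chain values are shown (rounded to four significant digits) on the page. Each reported number takes exactly one rounding. All derived quantities (totals, the five compositions, glass mass, LOI, the yield) are recomputed at exact precision from the weighed amounts at 2000 lb of glass exactly as printed in problem or answer.
Target masses of each oxide per 2000 lb frit:
  Li2O: 3.356% × 2000 = 67.12 lb
  TiO2: 16.07% × 2000 = 321.4 lb
  Al2O3: 26.81% × 2000 = 536.2 lb
  SiO2: 47.08% × 2000 = 941.6 lb
  Na2O: 6.682% × 2000 = 133.6 lb
Mass-balance tally per oxide working from each reported weight, versus the basis set out (delivered sums recover each target given rounding of the digits):
  Li2O: 918.3·0.04530 + 345.8·0.07380 = 67.12 lb (target 67.12 lb)
  TiO2: 324.7·0.9899 = 321.4 lb (target 321.4 lb)
  Al2O3: 296.6·0.9958 + 918.3·0.1621 + 345.8·0.2661 = 536.2 lb (target 536.2 lb)
  SiO2: 918.3·0.7825 + 345.8·0.6450 = 941.6 lb (target 941.6 lb)
  Na2O: 305.3·0.4377 = 133.6 lb (target 133.6 lb)
Auditing the glass mass value: total charge less LOI = 2000 lb (per-oxide target masses sum to 2000 lb; versus the stated basis of 2000 lb — a pure rounding effect).
Total batch = Σ batch = 2191 lb; LOI removed, Σ of batch·LOI: 190.7 lb; yield: glass divided by total = 91.30%.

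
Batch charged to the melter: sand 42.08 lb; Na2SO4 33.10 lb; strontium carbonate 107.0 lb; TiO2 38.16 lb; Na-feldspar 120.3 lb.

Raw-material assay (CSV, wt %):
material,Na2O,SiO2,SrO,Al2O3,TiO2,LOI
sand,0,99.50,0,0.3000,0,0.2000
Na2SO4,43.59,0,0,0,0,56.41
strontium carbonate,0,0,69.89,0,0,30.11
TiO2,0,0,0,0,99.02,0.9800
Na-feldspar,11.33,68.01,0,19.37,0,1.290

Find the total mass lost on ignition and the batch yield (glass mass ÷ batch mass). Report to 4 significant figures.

Mid-chain values are shown rounded to four significant digits between the steps. All arithmetic holds full float precision from start to finish — every reported value takes just one rounding; the derived quantities are computed from the weighed amounts per 287.7 lb of glass in full float precision (the totals, ignition loss, five oxide percentages, net glass mass, the yield), as given in the question or the answer.
Each material's LOI contribution:
  sand: 42.08 × 0.002000 = 0.08416 lb
  Na2SO4: 33.10 × 0.5641 = 18.67 lb
  strontium carbonate: 107.0 × 0.3011 = 32.22 lb
  TiO2: 38.16 × 0.009800 = 0.3740 lb
  Na-feldspar: 120.3 × 0.01290 = 1.552 lb
Total LOI = 52.90 lb
Glass = batch − LOI = 340.6 − 52.90 = 287.7 lb

LOI loss = 52.90 lb; glass = 287.7 lb; yield = 84.47%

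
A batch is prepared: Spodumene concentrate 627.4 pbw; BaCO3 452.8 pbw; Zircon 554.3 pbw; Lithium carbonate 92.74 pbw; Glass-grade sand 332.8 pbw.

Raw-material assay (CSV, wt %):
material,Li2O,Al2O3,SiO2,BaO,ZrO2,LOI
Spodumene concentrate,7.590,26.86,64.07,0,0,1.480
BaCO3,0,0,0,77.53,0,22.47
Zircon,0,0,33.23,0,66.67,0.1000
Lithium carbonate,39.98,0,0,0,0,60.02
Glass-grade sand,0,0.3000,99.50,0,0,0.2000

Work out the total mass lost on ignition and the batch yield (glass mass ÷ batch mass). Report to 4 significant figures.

LOI loss = 167.9 pbw; glass = 1892 pbw; yield = 91.85%

Values along the way are displayed, rounded to 4 significant digits, at each printed step. The whole derivation holds full precision through every step; each reported figure sees exactly one rounding; derived quantities are re-derived using the weight values for 1892 pbw of glass in full float precision (net glass mass, ignition loss, totals, the yield, the five compositions) as quoted within question or answer.
Each material's LOI contribution:
  Spodumene concentrate: 627.4 × 0.01480 = 9.286 pbw
  BaCO3: 452.8 × 0.2247 = 101.7 pbw
  Zircon: 554.3 × 0.001000 = 0.5543 pbw
  Lithium carbonate: 92.74 × 0.6002 = 55.66 pbw
  Glass-grade sand: 332.8 × 0.002000 = 0.6656 pbw
Total LOI = 167.9 pbw
Glass = batch − LOI = 2060 − 167.9 = 1892 pbw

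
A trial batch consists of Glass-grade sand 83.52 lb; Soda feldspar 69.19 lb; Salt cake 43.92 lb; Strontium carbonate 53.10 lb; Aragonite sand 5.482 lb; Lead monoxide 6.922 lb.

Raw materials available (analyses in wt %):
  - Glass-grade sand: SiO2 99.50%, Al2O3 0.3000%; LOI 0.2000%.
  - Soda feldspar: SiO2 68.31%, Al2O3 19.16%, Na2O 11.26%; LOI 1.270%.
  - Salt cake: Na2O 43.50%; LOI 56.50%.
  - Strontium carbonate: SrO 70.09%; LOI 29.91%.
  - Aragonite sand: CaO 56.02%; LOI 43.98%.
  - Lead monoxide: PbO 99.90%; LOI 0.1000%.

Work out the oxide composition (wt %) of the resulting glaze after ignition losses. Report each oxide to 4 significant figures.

The working math keeps full float precision at every stage — intermediates are printed (rounded to four significant digits) within the worked lines — exactly one rounding is applied to every reported result; all derived quantities are recomputed in full precision (LOI, the totals, net glass mass, six oxide percentages, yield) from the batch weights on 218.0 lb of glass, exactly as printed in either problem or answer.
Per-oxide mass from batch:
  SiO2: 83.52·0.9950 + 69.19·0.6831 = 130.4 lb
  CaO: 5.482·0.5602 = 3.071 lb
  PbO: 6.922·0.9990 = 6.915 lb
  SrO: 53.10·0.7009 = 37.22 lb
  Al2O3: 83.52·0.003000 + 69.19·0.1916 = 13.51 lb
  Na2O: 69.19·0.1126 + 43.92·0.4350 = 26.90 lb
LOI: 83.52·0.002000 + 69.19·0.01270 + 43.92·0.5650 + 53.10·0.2991 + 5.482·0.4398 + 6.922·0.001000 = 44.16 lb
The glass mass, total less LOI, = 262.1 − 44.16 = 218.0 lb (matching Σ of the oxides)
wt %: oxide over glass, times 100

Glass mass = 218.0 lb (batch 262.1 − LOI 44.16).
Composition: SiO2 59.81%, CaO 1.409%, PbO 3.172%, SrO 17.07%, Al2O3 6.197%, Na2O 12.34%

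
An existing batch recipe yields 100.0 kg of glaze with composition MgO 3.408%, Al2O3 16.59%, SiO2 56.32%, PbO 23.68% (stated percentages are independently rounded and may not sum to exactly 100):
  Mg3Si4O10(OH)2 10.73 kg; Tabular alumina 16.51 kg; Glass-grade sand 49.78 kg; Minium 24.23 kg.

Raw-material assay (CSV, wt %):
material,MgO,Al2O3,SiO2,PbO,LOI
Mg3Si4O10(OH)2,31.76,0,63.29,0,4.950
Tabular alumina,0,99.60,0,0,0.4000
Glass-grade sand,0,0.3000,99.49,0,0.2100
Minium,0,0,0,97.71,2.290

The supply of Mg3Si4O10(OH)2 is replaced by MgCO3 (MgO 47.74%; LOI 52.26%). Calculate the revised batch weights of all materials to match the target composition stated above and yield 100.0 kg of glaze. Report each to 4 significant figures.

All arithmetic runs at full precision from start to finish. Mid-chain values are printed with 4-significant-digit rounding within the worked lines. Each reported result takes a single rounding; all derived quantities, including net glass mass, LOI, four oxide percentages, the totals, yield, are computed starting from the weights at 100.0 kg of glass at full float precision as they appear in either problem or answer.
Target masses of each oxide per 100.0 kg glaze:
  MgO: 3.408% × 100.0 = 3.408 kg
  Al2O3: 16.59% × 100.0 = 16.59 kg
  SiO2: 56.32% × 100.0 = 56.32 kg
  PbO: 23.68% × 100.0 = 23.68 kg
A balance pass over the oxides, using the reported weights, for the quoted basis mass (sums match the target masses inside rounding margins):
  MgO: 7.139·0.4774 = 3.408 kg (target 3.408 kg)
  Al2O3: 16.49·0.9960 + 56.61·0.003000 = 16.59 kg (target 16.59 kg)
  SiO2: 56.61·0.9949 = 56.32 kg (target 56.32 kg)
  PbO: 24.23·0.9771 = 23.68 kg (target 23.68 kg)
Glass-mass closure: whole batch net of LOI = 100.0 kg (the targets, summed, come to 100.0 kg; with the basis standing at 100.0 kg — differing by rounding only).
Adding the batch up: Σ batch = 104.5 kg; LOI removed, Σ of batch·LOI: 4.471 kg; as yield: glass ÷ batch → 95.72%.

Revised batch per 100.0 kg glaze:
  MgCO3: 7.139 kg
  Tabular alumina: 16.49 kg
  Glass-grade sand: 56.61 kg
  Minium: 24.23 kg
Total batch = 104.5 kg; LOI loss = 4.471 kg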